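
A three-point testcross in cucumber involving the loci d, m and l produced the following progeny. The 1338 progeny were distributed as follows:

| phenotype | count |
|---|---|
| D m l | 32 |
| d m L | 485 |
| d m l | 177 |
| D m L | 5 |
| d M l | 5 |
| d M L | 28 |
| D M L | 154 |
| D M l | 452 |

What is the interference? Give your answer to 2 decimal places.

0.44

The two most frequent reciprocal classes, D M l and d m L, are the parental types, so the F1 was D M l / d m L.
The two rarest classes, d M l and D m L, are the double crossovers. Comparing them with the parentals, only the d allele has switched, so d is the middle locus and the order is l – d – m.
l–d: (331 + 10)/1338 = 0.2549; d–m: (60 + 10)/1338 = 0.0523.
Expected DCO frequency = 0.2549 × 0.0523 ≈ 0.01333; observed = 10/1338 ≈ 0.00747.
Coefficient of coincidence = 0.00747/0.01333 ≈ 0.56; interference = 1 − 0.56 = 0.44.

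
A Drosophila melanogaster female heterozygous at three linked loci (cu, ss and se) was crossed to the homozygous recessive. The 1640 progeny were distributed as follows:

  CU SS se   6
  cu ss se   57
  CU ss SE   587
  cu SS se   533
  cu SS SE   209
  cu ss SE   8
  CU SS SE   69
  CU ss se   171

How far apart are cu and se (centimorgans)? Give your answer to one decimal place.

24.0 centimorgans

The two most frequent reciprocal classes, cu SS se and CU ss SE, are the parental types, so the F1 was cu SS se / CU ss SE.
The two rarest classes, CU SS se and cu ss SE, are the double crossovers. Comparing them with the parentals, only the cu allele has switched, so cu is the middle locus and the order is ss – cu – se.
Crossovers in the cu–se interval produce the single-crossover classes cu SS SE and CU ss se (209 + 171 = 380) plus the double crossovers (14).
RF(cu–se) = (380 + 14) / 1640 = 394/1640 = 0.2402 → 24.0 centimorgans.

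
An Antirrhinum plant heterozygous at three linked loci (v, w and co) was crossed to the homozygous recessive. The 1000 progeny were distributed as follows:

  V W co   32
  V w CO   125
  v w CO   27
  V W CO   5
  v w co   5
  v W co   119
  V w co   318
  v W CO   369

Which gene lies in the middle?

The two most frequent reciprocal classes, v W CO and V w co, are the parental types, so the F1 was v W CO / V w co.
The two rarest classes, V W CO and v w co, are the double crossovers. Comparing them with the parentals, only the v allele has switched, so v is the middle locus and the order is w – v – co.

v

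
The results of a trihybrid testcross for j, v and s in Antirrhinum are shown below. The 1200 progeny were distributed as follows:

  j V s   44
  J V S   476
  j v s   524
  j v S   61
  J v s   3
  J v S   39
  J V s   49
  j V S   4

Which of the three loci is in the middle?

j

The two most frequent reciprocal classes, J V S and j v s, are the parental types, so the F1 was J V S / j v s.
The two rarest classes, j V S and J v s, are the double crossovers. Comparing them with the parentals, only the j allele has switched, so j is the middle locus and the order is v – j – s.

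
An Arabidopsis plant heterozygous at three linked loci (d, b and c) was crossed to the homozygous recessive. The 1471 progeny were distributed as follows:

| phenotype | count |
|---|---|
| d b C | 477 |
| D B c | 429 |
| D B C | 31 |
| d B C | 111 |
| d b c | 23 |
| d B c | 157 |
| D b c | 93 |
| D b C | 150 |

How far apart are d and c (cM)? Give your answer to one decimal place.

24.5 cM

The two most frequent reciprocal classes, D B c and d b C, are the parental types, so the F1 was D B c / d b C.
The two rarest classes, D B C and d b c, are the double crossovers. Comparing them with the parentals, only the c allele has switched, so c is the middle locus and the order is b – c – d.
Crossovers in the c–d interval produce the single-crossover classes d B c and D b C (157 + 150 = 307) plus the double crossovers (54).
RF(c–d) = (307 + 54) / 1471 = 361/1471 = 0.2454 → 24.5 cM.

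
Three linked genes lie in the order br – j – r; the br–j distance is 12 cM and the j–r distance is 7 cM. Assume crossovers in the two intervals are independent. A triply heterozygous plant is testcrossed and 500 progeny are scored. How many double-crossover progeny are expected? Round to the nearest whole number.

Map distances give recombination frequencies of 0.120 and 0.070 for the two intervals.
With no interference, expected double-crossover frequency = 0.120 × 0.070 = 0.00840.
Expected number = 0.00840 × 500 = 4.20 ≈ 4.

4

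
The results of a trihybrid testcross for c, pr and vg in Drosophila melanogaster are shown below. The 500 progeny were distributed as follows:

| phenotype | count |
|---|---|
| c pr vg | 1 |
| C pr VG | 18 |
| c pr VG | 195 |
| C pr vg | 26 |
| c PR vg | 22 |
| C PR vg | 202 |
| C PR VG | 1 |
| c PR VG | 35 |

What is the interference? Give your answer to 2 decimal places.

0.62

The two most frequent reciprocal classes, C PR vg and c pr VG, are the parental types, so the F1 was C PR vg / c pr VG.
The two rarest classes, C PR VG and c pr vg, are the double crossovers. Comparing them with the parentals, only the vg allele has switched, so vg is the middle locus and the order is c – vg – pr.
c–vg: (40 + 2)/500 = 0.0840; vg–pr: (61 + 2)/500 = 0.1260.
Expected DCO frequency = 0.0840 × 0.1260 ≈ 0.01058; observed = 2/500 ≈ 0.00400.
Coefficient of coincidence = 0.00400/0.01058 ≈ 0.38; interference = 1 − 0.38 = 0.62.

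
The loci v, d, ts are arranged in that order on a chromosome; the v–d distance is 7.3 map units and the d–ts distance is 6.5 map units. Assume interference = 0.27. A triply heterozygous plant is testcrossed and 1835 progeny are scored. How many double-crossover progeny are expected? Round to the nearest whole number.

Map distances give recombination frequencies of 0.073 and 0.065 for the two intervals.
With interference 0.27 (so coincidence = 0.73), expected double-crossover frequency = 0.073 × 0.065 × 0.73 = 0.00346.
Expected number = 0.00346 × 1835 = 6.36 ≈ 6.

6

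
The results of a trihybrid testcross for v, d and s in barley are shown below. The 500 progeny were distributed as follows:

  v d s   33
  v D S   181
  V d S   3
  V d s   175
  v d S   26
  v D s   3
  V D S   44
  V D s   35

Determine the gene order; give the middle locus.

s

The two most frequent reciprocal classes, V d s and v D S, are the parental types, so the F1 was V d s / v D S.
The two rarest classes, V d S and v D s, are the double crossovers. Comparing them with the parentals, only the s allele has switched, so s is the middle locus and the order is d – s – v.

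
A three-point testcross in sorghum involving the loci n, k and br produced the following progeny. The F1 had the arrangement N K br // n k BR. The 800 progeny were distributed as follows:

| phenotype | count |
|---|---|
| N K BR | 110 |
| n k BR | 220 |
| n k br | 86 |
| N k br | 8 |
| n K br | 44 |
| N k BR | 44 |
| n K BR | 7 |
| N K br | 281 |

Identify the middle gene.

The two rarest classes, N k br and n K BR, are the double crossovers. Comparing them with the parentals, only the k allele has switched, so k is the middle locus and the order is n – k – br.

k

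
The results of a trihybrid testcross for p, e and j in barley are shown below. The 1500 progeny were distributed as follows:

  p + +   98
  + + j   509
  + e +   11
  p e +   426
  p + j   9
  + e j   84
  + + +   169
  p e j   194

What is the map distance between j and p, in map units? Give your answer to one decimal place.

25.5 map units

The two most frequent reciprocal classes, p e + and + + j, are the parental types, so the F1 was p e + / + + j.
The two rarest classes, + e + and p + j, are the double crossovers. Comparing them with the parentals, only the p allele has switched, so p is the middle locus and the order is j – p – e.
Crossovers in the j–p interval produce the single-crossover classes p e j and + + + (194 + 169 = 363) plus the double crossovers (20).
RF(j–p) = (363 + 20) / 1500 = 383/1500 = 0.2553 → 25.5 map units.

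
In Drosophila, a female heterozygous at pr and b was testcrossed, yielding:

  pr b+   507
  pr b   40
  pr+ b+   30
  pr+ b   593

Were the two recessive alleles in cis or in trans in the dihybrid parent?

The two most frequent classes are pr+ b (593) and pr b+ (507); these are the parental (non-recombinant) types.
So the F1 carried pr+ b on one chromosome and pr b+ on the other — the recessive alleles are on opposite chromosomes (trans / repulsion).

trans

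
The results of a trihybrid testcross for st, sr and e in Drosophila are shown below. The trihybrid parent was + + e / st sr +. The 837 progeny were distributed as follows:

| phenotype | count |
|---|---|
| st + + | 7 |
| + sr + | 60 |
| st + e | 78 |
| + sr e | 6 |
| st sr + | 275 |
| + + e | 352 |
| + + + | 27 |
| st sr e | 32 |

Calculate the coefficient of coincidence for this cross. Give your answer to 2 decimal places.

1.00

The two rarest classes, + sr e and st + +, are the double crossovers. Comparing them with the parentals, only the sr allele has switched, so sr is the middle locus and the order is e – sr – st.
e–sr: (59 + 13)/837 = 0.0860; sr–st: (138 + 13)/837 = 0.1804.
Expected DCO frequency = 0.0860 × 0.1804 ≈ 0.01551; observed = 13/837 ≈ 0.01553.
Coefficient of coincidence = 0.01553/0.01551 ≈ 1.00.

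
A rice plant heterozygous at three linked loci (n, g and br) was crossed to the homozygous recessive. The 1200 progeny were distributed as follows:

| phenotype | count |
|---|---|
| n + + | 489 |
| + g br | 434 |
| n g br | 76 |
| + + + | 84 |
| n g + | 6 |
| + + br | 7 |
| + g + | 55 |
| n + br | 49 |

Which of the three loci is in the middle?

g

The two most frequent reciprocal classes, + g br and n + +, are the parental types, so the F1 was + g br / n + +.
The two rarest classes, + + br and n g +, are the double crossovers. Comparing them with the parentals, only the g allele has switched, so g is the middle locus and the order is br – g – n.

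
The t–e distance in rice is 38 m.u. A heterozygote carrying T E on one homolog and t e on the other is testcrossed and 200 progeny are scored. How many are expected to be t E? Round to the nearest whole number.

A map distance of 38 m.u. corresponds to a recombination frequency of 0.380.
The F1 is T E / t e, so t E is a recombinant gamete class with expected frequency r/2 = 0.380/2 = 0.1900.
Expected number = 0.1900 × 200 = 38.00 ≈ 38.

38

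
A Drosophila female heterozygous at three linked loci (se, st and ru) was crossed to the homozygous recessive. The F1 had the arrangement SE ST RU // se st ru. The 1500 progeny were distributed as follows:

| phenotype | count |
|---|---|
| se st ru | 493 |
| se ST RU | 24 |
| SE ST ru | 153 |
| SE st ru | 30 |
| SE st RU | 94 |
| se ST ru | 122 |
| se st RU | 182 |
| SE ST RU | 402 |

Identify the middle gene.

se

The two rarest classes, se ST RU and SE st ru, are the double crossovers. Comparing them with the parentals, only the se allele has switched, so se is the middle locus and the order is st – se – ru.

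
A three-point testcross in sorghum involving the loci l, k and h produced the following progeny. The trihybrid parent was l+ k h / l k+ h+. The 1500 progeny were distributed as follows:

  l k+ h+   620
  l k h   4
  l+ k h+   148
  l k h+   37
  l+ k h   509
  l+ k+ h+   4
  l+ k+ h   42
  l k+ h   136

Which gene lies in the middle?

The two rarest classes, l k h and l+ k+ h+, are the double crossovers. Comparing them with the parentals, only the l allele has switched, so l is the middle locus and the order is h – l – k.

l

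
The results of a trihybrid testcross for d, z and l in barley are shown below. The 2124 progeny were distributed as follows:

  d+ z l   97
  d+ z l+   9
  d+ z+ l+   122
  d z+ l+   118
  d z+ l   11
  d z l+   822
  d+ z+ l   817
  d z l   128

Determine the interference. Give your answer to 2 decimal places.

The two most frequent reciprocal classes, d+ z+ l and d z l+, are the parental types, so the F1 was d+ z+ l / d z l+.
The two rarest classes, d z+ l and d+ z l+, are the double crossovers. Comparing them with the parentals, only the d allele has switched, so d is the middle locus and the order is z – d – l.
z–d: (215 + 20)/2124 = 0.1106; d–l: (250 + 20)/2124 = 0.1271.
Expected DCO frequency = 0.1106 × 0.1271 ≈ 0.01406; observed = 20/2124 ≈ 0.00942.
Coefficient of coincidence = 0.00942/0.01406 ≈ 0.67; interference = 1 − 0.67 = 0.33.

0.33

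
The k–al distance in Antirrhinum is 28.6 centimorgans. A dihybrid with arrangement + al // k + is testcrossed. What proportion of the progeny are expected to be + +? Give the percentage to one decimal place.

A map distance of 28.6 centimorgans corresponds to a recombination frequency of 0.286.
The F1 is + al / k +, so + + is a recombinant gamete class with expected frequency r/2 = 0.286/2 = 0.1430.
That is 0.1430 = 14.3% of the progeny.

14.3%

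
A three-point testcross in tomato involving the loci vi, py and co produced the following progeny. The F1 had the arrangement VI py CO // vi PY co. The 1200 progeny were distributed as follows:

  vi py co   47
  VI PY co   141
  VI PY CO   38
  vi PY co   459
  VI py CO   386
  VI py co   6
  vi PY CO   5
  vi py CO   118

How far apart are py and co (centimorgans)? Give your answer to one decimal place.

8.0 centimorgans

The two rarest classes, VI py co and vi PY CO, are the double crossovers. Comparing them with the parentals, only the co allele has switched, so co is the middle locus and the order is vi – co – py.
Crossovers in the co–py interval produce the single-crossover classes VI PY CO and vi py co (38 + 47 = 85) plus the double crossovers (11).
RF(co–py) = (85 + 11) / 1200 = 96/1200 = 0.0800 → 8.0 centimorgans.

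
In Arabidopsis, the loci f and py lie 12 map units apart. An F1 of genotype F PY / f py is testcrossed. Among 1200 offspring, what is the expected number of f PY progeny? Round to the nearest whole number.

72

A map distance of 12 map units corresponds to a recombination frequency of 0.120.
The F1 is F PY / f py, so f PY is a recombinant gamete class with expected frequency r/2 = 0.120/2 = 0.0600.
Expected number = 0.0600 × 1200 = 72.00 ≈ 72.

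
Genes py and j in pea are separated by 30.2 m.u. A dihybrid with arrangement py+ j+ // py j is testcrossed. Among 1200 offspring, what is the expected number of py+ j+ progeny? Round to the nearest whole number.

419

A map distance of 30.2 m.u. corresponds to a recombination frequency of 0.302.
The F1 is py+ j+ / py j, so py+ j+ is a parental gamete class with expected frequency (1 − r)/2 = 0.698/2 = 0.3490.
Expected number = 0.3490 × 1200 = 418.80 ≈ 419.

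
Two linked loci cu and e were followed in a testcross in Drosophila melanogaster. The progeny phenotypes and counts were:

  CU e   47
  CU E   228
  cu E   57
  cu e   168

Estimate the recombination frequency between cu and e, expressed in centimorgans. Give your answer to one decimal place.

20.8 centimorgans

The two most frequent classes, CU E (228) and cu e (168), are the parental types, so the F1 was CU E / cu e.
The recombinant classes are CU e and cu E: 47 + 57 = 104.
Recombination frequency = 104/500 = 0.2080 ≈ 20.8%, i.e. 20.8 centimorgans.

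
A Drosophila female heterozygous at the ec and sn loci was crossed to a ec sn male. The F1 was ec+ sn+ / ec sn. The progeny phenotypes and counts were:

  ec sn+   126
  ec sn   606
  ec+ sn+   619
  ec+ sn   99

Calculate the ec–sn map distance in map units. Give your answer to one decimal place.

15.5 map units

The recombinant classes are ec+ sn and ec sn+: 99 + 126 = 225.
Recombination frequency = 225/1450 = 0.1552 ≈ 15.5%, i.e. 15.5 map units.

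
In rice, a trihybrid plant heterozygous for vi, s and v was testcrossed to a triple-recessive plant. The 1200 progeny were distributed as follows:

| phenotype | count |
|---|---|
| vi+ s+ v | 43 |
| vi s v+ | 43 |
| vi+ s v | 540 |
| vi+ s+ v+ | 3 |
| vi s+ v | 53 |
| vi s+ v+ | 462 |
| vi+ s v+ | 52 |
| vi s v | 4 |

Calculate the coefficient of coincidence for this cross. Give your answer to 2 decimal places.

0.81

The two most frequent reciprocal classes, vi+ s v and vi s+ v+, are the parental types, so the F1 was vi+ s v / vi s+ v+.
The two rarest classes, vi s v and vi+ s+ v+, are the double crossovers. Comparing them with the parentals, only the vi allele has switched, so vi is the middle locus and the order is v – vi – s.
v–vi: (105 + 7)/1200 = 0.0933; vi–s: (86 + 7)/1200 = 0.0775.
Expected DCO frequency = 0.0933 × 0.0775 ≈ 0.00723; observed = 7/1200 ≈ 0.00583.
Coefficient of coincidence = 0.00583/0.00723 ≈ 0.81.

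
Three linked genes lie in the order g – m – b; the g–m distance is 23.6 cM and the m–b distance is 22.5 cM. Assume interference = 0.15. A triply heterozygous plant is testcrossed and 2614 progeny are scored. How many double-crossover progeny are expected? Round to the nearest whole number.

118

Map distances give recombination frequencies of 0.236 and 0.225 for the two intervals.
With interference 0.15 (so coincidence = 0.85), expected double-crossover frequency = 0.236 × 0.225 × 0.85 = 0.04514.
Expected number = 0.04514 × 2614 = 117.98 ≈ 118.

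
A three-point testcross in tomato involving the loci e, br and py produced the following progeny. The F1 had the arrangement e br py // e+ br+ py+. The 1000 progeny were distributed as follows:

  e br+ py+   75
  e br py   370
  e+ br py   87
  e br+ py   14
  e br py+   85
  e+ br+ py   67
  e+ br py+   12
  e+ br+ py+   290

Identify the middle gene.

br

The two rarest classes, e br+ py and e+ br py+, are the double crossovers. Comparing them with the parentals, only the br allele has switched, so br is the middle locus and the order is e – br – py.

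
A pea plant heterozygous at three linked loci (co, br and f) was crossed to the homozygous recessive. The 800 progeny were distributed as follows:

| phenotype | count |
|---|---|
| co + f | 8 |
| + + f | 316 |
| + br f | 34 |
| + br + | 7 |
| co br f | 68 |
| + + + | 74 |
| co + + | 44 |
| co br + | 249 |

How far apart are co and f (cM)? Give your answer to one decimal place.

The two most frequent reciprocal classes, + + f and co br +, are the parental types, so the F1 was + + f / co br +.
The two rarest classes, co + f and + br +, are the double crossovers. Comparing them with the parentals, only the co allele has switched, so co is the middle locus and the order is br – co – f.
Crossovers in the co–f interval produce the single-crossover classes + + + and co br f (74 + 68 = 142) plus the double crossovers (15).
RF(co–f) = (142 + 15) / 800 = 157/800 = 0.1963 → 19.6 cM.

19.6 cM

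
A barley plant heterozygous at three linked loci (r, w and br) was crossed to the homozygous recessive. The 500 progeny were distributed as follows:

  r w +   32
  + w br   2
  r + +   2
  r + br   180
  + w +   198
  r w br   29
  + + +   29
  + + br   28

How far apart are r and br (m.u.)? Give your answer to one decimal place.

The two most frequent reciprocal classes, + w + and r + br, are the parental types, so the F1 was + w + / r + br.
The two rarest classes, + w br and r + +, are the double crossovers. Comparing them with the parentals, only the br allele has switched, so br is the middle locus and the order is r – br – w.
Crossovers in the r–br interval produce the single-crossover classes r w + and + + br (32 + 28 = 60) plus the double crossovers (4).
RF(r–br) = (60 + 4) / 500 = 64/500 = 0.1280 → 12.8 m.u.

12.8 m.u.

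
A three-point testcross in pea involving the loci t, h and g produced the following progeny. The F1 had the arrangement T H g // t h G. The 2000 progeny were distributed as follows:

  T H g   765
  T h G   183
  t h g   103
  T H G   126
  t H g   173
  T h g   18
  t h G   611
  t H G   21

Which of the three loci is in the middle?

h

The two rarest classes, T h g and t H G, are the double crossovers. Comparing them with the parentals, only the h allele has switched, so h is the middle locus and the order is g – h – t.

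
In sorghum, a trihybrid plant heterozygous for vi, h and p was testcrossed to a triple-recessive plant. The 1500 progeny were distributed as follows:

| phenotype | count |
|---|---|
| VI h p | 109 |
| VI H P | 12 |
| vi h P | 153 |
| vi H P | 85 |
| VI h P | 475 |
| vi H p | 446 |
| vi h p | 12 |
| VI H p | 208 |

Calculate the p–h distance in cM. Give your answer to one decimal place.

14.5 cM

The two most frequent reciprocal classes, VI h P and vi H p, are the parental types, so the F1 was VI h P / vi H p.
The two rarest classes, VI H P and vi h p, are the double crossovers. Comparing them with the parentals, only the h allele has switched, so h is the middle locus and the order is vi – h – p.
Crossovers in the h–p interval produce the single-crossover classes VI h p and vi H P (109 + 85 = 194) plus the double crossovers (24).
RF(h–p) = (194 + 24) / 1500 = 218/1500 = 0.1453 → 14.5 cM.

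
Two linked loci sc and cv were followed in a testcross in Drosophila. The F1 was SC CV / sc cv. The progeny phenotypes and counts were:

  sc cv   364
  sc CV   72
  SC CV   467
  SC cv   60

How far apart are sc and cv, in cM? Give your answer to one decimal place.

The recombinant classes are SC cv and sc CV: 60 + 72 = 132.
Recombination frequency = 132/963 = 0.1371 ≈ 13.7%, i.e. 13.7 cM.

13.7 cM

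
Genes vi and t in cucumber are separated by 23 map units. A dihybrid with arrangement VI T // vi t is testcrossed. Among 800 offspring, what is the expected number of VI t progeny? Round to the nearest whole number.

92

A map distance of 23 map units corresponds to a recombination frequency of 0.230.
The F1 is VI T / vi t, so VI t is a recombinant gamete class with expected frequency r/2 = 0.230/2 = 0.1150.
Expected number = 0.1150 × 800 = 92.00 ≈ 92.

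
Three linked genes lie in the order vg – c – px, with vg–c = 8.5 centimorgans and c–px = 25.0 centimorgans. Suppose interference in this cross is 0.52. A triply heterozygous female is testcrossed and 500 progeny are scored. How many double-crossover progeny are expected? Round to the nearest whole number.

Map distances give recombination frequencies of 0.085 and 0.250 for the two intervals.
With interference 0.52 (so coincidence = 0.48), expected double-crossover frequency = 0.085 × 0.250 × 0.48 = 0.01020.
Expected number = 0.01020 × 500 = 5.10 ≈ 5.

5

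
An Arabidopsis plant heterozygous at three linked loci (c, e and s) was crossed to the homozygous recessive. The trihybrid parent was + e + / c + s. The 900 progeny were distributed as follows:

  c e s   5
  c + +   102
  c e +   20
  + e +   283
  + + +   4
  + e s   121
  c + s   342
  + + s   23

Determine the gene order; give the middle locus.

e

The two rarest classes, + + + and c e s, are the double crossovers. Comparing them with the parentals, only the e allele has switched, so e is the middle locus and the order is s – e – c.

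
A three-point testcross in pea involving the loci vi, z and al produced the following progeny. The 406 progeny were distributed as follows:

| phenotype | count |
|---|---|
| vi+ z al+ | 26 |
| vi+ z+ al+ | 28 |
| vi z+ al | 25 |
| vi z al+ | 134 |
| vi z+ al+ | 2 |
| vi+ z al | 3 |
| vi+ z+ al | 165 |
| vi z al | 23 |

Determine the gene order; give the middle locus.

z

The two most frequent reciprocal classes, vi z al+ and vi+ z+ al, are the parental types, so the F1 was vi z al+ / vi+ z+ al.
The two rarest classes, vi z+ al+ and vi+ z al, are the double crossovers. Comparing them with the parentals, only the z allele has switched, so z is the middle locus and the order is al – z – vi.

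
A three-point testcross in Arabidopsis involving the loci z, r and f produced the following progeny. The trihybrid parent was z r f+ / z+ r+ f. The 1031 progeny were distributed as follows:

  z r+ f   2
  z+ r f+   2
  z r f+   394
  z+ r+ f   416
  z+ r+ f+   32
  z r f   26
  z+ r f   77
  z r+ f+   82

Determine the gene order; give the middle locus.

z

The two rarest classes, z+ r f+ and z r+ f, are the double crossovers. Comparing them with the parentals, only the z allele has switched, so z is the middle locus and the order is r – z – f.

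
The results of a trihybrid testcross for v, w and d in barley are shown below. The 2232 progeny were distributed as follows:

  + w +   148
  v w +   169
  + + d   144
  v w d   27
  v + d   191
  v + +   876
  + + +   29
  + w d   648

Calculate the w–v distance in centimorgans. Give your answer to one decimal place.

The two most frequent reciprocal classes, + w d and v + +, are the parental types, so the F1 was + w d / v + +.
The two rarest classes, v w d and + + +, are the double crossovers. Comparing them with the parentals, only the v allele has switched, so v is the middle locus and the order is d – v – w.
Crossovers in the v–w interval produce the single-crossover classes + + d and v w + (144 + 169 = 313) plus the double crossovers (56).
RF(v–w) = (313 + 56) / 2232 = 369/2232 = 0.1653 → 16.5 centimorgans.

16.5 centimorgans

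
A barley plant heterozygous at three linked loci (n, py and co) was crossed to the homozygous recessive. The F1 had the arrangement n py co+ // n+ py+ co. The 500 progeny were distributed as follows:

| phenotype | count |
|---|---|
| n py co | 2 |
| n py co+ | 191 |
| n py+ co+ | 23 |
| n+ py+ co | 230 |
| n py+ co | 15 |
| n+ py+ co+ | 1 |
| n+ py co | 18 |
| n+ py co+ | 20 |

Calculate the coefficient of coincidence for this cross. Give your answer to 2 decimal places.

0.90

The two rarest classes, n py co and n+ py+ co+, are the double crossovers. Comparing them with the parentals, only the co allele has switched, so co is the middle locus and the order is n – co – py.
n–co: (35 + 3)/500 = 0.0760; co–py: (41 + 3)/500 = 0.0880.
Expected DCO frequency = 0.0760 × 0.0880 ≈ 0.00669; observed = 3/500 ≈ 0.00600.
Coefficient of coincidence = 0.00600/0.00669 ≈ 0.90.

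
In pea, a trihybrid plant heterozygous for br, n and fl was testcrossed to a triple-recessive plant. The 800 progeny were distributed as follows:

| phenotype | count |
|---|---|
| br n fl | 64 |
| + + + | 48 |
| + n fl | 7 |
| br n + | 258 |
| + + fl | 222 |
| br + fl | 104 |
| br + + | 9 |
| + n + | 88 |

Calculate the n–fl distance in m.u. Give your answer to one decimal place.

The two most frequent reciprocal classes, br n + and + + fl, are the parental types, so the F1 was br n + / + + fl.
The two rarest classes, br + + and + n fl, are the double crossovers. Comparing them with the parentals, only the n allele has switched, so n is the middle locus and the order is br – n – fl.
Crossovers in the n–fl interval produce the single-crossover classes br n fl and + + + (64 + 48 = 112) plus the double crossovers (16).
RF(n–fl) = (112 + 16) / 800 = 128/800 = 0.1600 → 16.0 m.u.

16.0 m.u.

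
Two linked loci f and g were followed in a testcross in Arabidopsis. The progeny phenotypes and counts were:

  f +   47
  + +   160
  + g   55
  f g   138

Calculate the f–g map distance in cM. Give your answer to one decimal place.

25.5 cM

The two most frequent classes, + + (160) and f g (138), are the parental types, so the F1 was + + / f g.
The recombinant classes are + g and f +: 55 + 47 = 102.
Recombination frequency = 102/400 = 0.2550 ≈ 25.5%, i.e. 25.5 cM.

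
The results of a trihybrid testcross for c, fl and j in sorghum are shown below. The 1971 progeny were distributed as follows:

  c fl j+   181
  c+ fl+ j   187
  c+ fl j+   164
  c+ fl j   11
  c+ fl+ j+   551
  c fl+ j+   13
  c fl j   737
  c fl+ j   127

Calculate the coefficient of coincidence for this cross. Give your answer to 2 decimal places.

0.38

The two most frequent reciprocal classes, c+ fl+ j+ and c fl j, are the parental types, so the F1 was c+ fl+ j+ / c fl j.
The two rarest classes, c fl+ j+ and c+ fl j, are the double crossovers. Comparing them with the parentals, only the c allele has switched, so c is the middle locus and the order is j – c – fl.
j–c: (368 + 24)/1971 = 0.1989; c–fl: (291 + 24)/1971 = 0.1598.
Expected DCO frequency = 0.1989 × 0.1598 ≈ 0.03178; observed = 24/1971 ≈ 0.01218.
Coefficient of coincidence = 0.01218/0.03178 ≈ 0.38.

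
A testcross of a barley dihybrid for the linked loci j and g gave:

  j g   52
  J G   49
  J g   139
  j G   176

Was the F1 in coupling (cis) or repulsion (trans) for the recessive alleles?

The two most frequent classes are J g (139) and j G (176); these are the parental (non-recombinant) types.
So the F1 carried J g on one chromosome and j G on the other — the recessive alleles are on opposite chromosomes (trans / repulsion).

trans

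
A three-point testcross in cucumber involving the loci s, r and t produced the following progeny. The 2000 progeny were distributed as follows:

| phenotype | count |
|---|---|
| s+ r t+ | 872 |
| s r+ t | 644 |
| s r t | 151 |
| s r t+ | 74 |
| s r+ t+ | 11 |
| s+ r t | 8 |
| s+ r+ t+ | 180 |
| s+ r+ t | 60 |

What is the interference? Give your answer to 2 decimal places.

0.29

The two most frequent reciprocal classes, s+ r t+ and s r+ t, are the parental types, so the F1 was s+ r t+ / s r+ t.
The two rarest classes, s+ r t and s r+ t+, are the double crossovers. Comparing them with the parentals, only the t allele has switched, so t is the middle locus and the order is r – t – s.
r–t: (331 + 19)/2000 = 0.1750; t–s: (134 + 19)/2000 = 0.0765.
Expected DCO frequency = 0.1750 × 0.0765 ≈ 0.01339; observed = 19/2000 ≈ 0.00950.
Coefficient of coincidence = 0.00950/0.01339 ≈ 0.71; interference = 1 − 0.71 = 0.29.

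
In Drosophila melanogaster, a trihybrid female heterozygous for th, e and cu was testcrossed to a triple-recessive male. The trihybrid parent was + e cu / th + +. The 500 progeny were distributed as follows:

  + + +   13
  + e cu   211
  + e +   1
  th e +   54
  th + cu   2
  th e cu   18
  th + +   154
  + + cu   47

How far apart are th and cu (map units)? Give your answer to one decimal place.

6.8 map units

The two rarest classes, + e + and th + cu, are the double crossovers. Comparing them with the parentals, only the cu allele has switched, so cu is the middle locus and the order is e – cu – th.
Crossovers in the cu–th interval produce the single-crossover classes th e cu and + + + (18 + 13 = 31) plus the double crossovers (3).
RF(cu–th) = (31 + 3) / 500 = 34/500 = 0.0680 → 6.8 map units.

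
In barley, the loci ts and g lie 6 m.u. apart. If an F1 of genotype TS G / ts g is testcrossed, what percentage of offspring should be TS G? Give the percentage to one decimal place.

47.0%

A map distance of 6 m.u. corresponds to a recombination frequency of 0.060.
The F1 is TS G / ts g, so TS G is a parental gamete class with expected frequency (1 − r)/2 = 0.940/2 = 0.4700.
That is 0.4700 = 47.0% of the progeny.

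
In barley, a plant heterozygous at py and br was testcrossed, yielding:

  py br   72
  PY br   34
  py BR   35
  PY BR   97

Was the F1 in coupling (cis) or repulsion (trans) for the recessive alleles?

The two most frequent classes are PY BR (97) and py br (72); these are the parental (non-recombinant) types.
So the F1 carried PY BR on one chromosome and py br on the other — the recessive alleles are on the same chromosome (cis / coupling).

cis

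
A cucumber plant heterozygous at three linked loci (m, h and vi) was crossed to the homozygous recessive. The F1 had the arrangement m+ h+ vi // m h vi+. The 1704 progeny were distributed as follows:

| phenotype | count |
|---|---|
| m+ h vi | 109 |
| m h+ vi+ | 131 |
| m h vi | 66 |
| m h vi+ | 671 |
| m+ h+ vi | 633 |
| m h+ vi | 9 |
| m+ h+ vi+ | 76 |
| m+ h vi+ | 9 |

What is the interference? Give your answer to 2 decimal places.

The two rarest classes, m h+ vi and m+ h vi+, are the double crossovers. Comparing them with the parentals, only the m allele has switched, so m is the middle locus and the order is vi – m – h.
vi–m: (142 + 18)/1704 = 0.0939; m–h: (240 + 18)/1704 = 0.1514.
Expected DCO frequency = 0.0939 × 0.1514 ≈ 0.01422; observed = 18/1704 ≈ 0.01056.
Coefficient of coincidence = 0.01056/0.01422 ≈ 0.74; interference = 1 − 0.74 = 0.26.

0.26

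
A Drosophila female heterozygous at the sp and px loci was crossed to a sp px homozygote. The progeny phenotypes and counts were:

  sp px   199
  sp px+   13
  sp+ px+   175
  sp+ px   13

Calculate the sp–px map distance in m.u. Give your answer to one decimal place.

The two most frequent classes, sp+ px+ (175) and sp px (199), are the parental types, so the F1 was sp+ px+ / sp px.
The recombinant classes are sp+ px and sp px+: 13 + 13 = 26.
Recombination frequency = 26/400 = 0.0650 ≈ 6.5%, i.e. 6.5 m.u.

6.5 m.u.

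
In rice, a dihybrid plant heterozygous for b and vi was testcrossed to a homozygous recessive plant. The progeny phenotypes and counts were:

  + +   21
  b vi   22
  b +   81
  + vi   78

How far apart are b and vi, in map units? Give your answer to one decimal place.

The two most frequent classes, + vi (78) and b + (81), are the parental types, so the F1 was + vi / b +.
The recombinant classes are + + and b vi: 21 + 22 = 43.
Recombination frequency = 43/202 = 0.2129 ≈ 21.3%, i.e. 21.3 map units.

21.3 map units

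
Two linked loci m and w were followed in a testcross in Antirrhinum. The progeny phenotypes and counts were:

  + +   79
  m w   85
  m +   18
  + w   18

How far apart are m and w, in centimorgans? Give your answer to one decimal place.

The two most frequent classes, + + (79) and m w (85), are the parental types, so the F1 was + + / m w.
The recombinant classes are + w and m +: 18 + 18 = 36.
Recombination frequency = 36/200 = 0.1800 ≈ 18.0%, i.e. 18.0 centimorgans.

18.0 centimorgans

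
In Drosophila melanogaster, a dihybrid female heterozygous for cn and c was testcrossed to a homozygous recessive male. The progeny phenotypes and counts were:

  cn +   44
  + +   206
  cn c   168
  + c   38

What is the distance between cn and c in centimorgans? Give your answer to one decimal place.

18.0 centimorgans

The two most frequent classes, + + (206) and cn c (168), are the parental types, so the F1 was + + / cn c.
The recombinant classes are + c and cn +: 38 + 44 = 82.
Recombination frequency = 82/456 = 0.1798 ≈ 18.0%, i.e. 18.0 centimorgans.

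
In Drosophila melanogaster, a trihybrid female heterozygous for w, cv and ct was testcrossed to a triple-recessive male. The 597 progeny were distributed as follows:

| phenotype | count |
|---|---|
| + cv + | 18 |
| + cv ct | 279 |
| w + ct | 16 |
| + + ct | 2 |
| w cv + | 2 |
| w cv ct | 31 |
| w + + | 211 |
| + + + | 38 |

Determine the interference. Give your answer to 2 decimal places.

0.14

The two most frequent reciprocal classes, + cv ct and w + +, are the parental types, so the F1 was + cv ct / w + +.
The two rarest classes, + + ct and w cv +, are the double crossovers. Comparing them with the parentals, only the cv allele has switched, so cv is the middle locus and the order is w – cv – ct.
w–cv: (69 + 4)/597 = 0.1223; cv–ct: (34 + 4)/597 = 0.0637.
Expected DCO frequency = 0.1223 × 0.0637 ≈ 0.00779; observed = 4/597 ≈ 0.00670.
Coefficient of coincidence = 0.00670/0.00779 ≈ 0.86; interference = 1 − 0.86 = 0.14.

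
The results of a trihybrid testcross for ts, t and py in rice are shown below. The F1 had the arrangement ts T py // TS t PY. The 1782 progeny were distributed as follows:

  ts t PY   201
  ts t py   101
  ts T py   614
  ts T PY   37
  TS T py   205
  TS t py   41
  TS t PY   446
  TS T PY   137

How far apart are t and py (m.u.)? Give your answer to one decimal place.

The two rarest classes, ts T PY and TS t py, are the double crossovers. Comparing them with the parentals, only the py allele has switched, so py is the middle locus and the order is ts – py – t.
Crossovers in the py–t interval produce the single-crossover classes ts t py and TS T PY (101 + 137 = 238) plus the double crossovers (78).
RF(py–t) = (238 + 78) / 1782 = 316/1782 = 0.1773 → 17.7 m.u.

17.7 m.u.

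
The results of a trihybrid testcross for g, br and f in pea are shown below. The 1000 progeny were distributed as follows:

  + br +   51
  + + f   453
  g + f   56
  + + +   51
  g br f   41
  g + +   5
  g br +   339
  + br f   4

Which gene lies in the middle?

The two most frequent reciprocal classes, + + f and g br +, are the parental types, so the F1 was + + f / g br +.
The two rarest classes, + br f and g + +, are the double crossovers. Comparing them with the parentals, only the br allele has switched, so br is the middle locus and the order is g – br – f.

br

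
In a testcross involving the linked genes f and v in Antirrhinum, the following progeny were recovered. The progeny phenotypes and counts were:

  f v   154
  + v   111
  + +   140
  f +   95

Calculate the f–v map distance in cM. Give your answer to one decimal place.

41.2 cM

The two most frequent classes, + + (140) and f v (154), are the parental types, so the F1 was + + / f v.
The recombinant classes are + v and f +: 111 + 95 = 206.
Recombination frequency = 206/500 = 0.4120 ≈ 41.2%, i.e. 41.2 cM.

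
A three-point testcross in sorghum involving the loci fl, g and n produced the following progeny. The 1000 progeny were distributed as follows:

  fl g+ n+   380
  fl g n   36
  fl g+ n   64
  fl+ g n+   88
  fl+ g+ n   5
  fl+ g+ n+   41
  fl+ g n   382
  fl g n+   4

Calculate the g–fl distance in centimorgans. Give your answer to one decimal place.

The two most frequent reciprocal classes, fl g+ n+ and fl+ g n, are the parental types, so the F1 was fl g+ n+ / fl+ g n.
The two rarest classes, fl g n+ and fl+ g+ n, are the double crossovers. Comparing them with the parentals, only the g allele has switched, so g is the middle locus and the order is fl – g – n.
Crossovers in the fl–g interval produce the single-crossover classes fl+ g+ n+ and fl g n (41 + 36 = 77) plus the double crossovers (9).
RF(fl–g) = (77 + 9) / 1000 = 86/1000 = 0.0860 → 8.6 centimorgans.

8.6 centimorgans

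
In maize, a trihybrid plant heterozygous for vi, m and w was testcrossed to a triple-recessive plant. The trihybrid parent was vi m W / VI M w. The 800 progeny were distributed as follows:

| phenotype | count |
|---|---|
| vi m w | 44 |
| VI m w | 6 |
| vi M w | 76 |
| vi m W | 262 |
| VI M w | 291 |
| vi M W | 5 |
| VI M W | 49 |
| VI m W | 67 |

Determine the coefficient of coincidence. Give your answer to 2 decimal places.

The two rarest classes, vi M W and VI m w, are the double crossovers. Comparing them with the parentals, only the m allele has switched, so m is the middle locus and the order is vi – m – w.
vi–m: (143 + 11)/800 = 0.1925; m–w: (93 + 11)/800 = 0.1300.
Expected DCO frequency = 0.1925 × 0.1300 ≈ 0.02503; observed = 11/800 ≈ 0.01375.
Coefficient of coincidence = 0.01375/0.02503 ≈ 0.55.

0.55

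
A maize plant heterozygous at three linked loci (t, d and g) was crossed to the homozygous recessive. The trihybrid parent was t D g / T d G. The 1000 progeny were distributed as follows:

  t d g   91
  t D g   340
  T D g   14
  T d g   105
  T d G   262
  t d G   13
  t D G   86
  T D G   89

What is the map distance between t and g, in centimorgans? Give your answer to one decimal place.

The two rarest classes, T D g and t d G, are the double crossovers. Comparing them with the parentals, only the t allele has switched, so t is the middle locus and the order is g – t – d.
Crossovers in the g–t interval produce the single-crossover classes t D G and T d g (86 + 105 = 191) plus the double crossovers (27).
RF(g–t) = (191 + 27) / 1000 = 218/1000 = 0.2180 → 21.8 centimorgans.

21.8 centimorgans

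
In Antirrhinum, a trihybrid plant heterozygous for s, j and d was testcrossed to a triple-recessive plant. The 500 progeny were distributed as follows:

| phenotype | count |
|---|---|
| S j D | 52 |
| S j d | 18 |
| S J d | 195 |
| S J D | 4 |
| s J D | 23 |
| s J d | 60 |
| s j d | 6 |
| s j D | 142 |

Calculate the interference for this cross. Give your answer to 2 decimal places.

0.20

The two most frequent reciprocal classes, s j D and S J d, are the parental types, so the F1 was s j D / S J d.
The two rarest classes, s j d and S J D, are the double crossovers. Comparing them with the parentals, only the d allele has switched, so d is the middle locus and the order is s – d – j.
s–d: (112 + 10)/500 = 0.2440; d–j: (41 + 10)/500 = 0.1020.
Expected DCO frequency = 0.2440 × 0.1020 ≈ 0.02489; observed = 10/500 ≈ 0.02000.
Coefficient of coincidence = 0.02000/0.02489 ≈ 0.80; interference = 1 − 0.80 = 0.20.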